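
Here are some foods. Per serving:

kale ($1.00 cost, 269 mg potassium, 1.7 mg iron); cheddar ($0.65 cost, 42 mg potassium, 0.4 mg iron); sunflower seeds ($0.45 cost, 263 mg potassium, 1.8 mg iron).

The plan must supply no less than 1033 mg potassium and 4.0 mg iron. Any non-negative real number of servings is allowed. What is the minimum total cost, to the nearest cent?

With two linear requirements the optimum uses one or two foods; enumerate the corners.
kale only: max(1033/269, 4.0/1.7) = 3.84 servings → $3.84.
cheddar only: max(1033/42, 4.0/0.4) = 24.6 servings → $15.99.
sunflower seeds only: max(1033/263, 4.0/1.8) = 3.928 servings → $1.77.
kale + cheddar with both targets exact would need a negative amount; discard.
kale + sunflower seeds: the both-tight solution has a negative serving — not a feasible corner.
cheddar + sunflower seeds: intersection lies outside the first quadrant.
The minimum over all feasible corners is $1.77.

$1.77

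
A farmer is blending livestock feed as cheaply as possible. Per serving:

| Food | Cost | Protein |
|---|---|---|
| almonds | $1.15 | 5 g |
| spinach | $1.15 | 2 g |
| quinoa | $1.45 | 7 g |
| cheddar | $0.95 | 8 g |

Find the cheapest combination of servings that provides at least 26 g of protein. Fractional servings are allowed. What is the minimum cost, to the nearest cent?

$3.09

Cost per g of protein: cheddar $0.1187, quinoa $0.2071, almonds $0.2300, spinach $0.5750.
With no serving limits, use only cheddar: 26 g / 8 g = 3.25 servings × $0.95 = $3.09.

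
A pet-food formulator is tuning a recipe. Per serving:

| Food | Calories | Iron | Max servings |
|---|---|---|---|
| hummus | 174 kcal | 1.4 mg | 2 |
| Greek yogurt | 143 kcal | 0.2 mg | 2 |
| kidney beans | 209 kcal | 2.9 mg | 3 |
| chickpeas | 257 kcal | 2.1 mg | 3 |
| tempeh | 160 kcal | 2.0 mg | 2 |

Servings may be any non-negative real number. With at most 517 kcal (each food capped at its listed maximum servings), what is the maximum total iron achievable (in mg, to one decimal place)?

7.2 mg

Iron per kcal: kidney beans 0.01388, tempeh 0.0125, chickpeas 0.008171, hummus 0.008046, Greek yogurt 0.001399.
Take 2.474 servings of kidney beans: uses 517 kcal, +7.2 mg iron (running total 7.2 mg).
Filling greedily by iron-per-kcal is optimal for one linear limit, giving 7.2 mg.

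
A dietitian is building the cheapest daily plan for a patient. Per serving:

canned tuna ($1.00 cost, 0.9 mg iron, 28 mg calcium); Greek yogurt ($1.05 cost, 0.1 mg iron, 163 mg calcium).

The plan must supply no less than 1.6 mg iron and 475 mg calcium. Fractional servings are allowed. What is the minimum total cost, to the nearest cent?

$4.27

The cheapest plan sits at a corner of the feasible region — with two constraints it uses at most two foods.
canned tuna only: max(1.6/0.9, 475/28) = 16.96 servings → $16.96.
Greek yogurt only: max(1.6/0.1, 475/163) = 16 servings → $16.80.
canned tuna + Greek yogurt with both tight: 1.482 servings and 2.659 servings → $4.27.
The minimum over all feasible corners is $4.27.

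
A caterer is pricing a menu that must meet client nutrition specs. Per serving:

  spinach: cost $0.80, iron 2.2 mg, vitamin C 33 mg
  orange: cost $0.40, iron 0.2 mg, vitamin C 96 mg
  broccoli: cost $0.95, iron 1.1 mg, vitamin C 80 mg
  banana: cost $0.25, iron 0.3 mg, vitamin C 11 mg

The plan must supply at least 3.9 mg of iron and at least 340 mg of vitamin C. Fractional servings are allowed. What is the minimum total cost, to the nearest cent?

Two binding constraints pin down two serving amounts, so the optimal mix uses at most two foods. The candidates are each food alone (scaled to the tighter of iron/vitamin C) and each pair with both constraints tight.
spinach only: max(3.9/2.2, 340/33) = 10.3 servings → $8.24.
orange only: max(3.9/0.2, 340/96) = 19.5 servings → $7.80.
broccoli only: max(3.9/1.1, 340/80) = 4.25 servings → $4.04.
banana only: max(3.9/0.3, 340/11) = 30.91 servings → $7.73.
spinach + orange with both tight: 1.498 servings and 3.027 servings → $2.41.
spinach + broccoli with both targets exact would need a negative amount; discard.
spinach + banana: the both-tight solution has a negative serving — not a feasible corner.
orange + broccoli with both tight: 0.692 servings and 3.42 servings → $3.53.
orange + banana with both tight: 2.222 servings and 11.52 servings → $3.77.
broccoli + banana: intersection lies outside the first quadrant.
The minimum over all feasible corners is $2.41.

$2.41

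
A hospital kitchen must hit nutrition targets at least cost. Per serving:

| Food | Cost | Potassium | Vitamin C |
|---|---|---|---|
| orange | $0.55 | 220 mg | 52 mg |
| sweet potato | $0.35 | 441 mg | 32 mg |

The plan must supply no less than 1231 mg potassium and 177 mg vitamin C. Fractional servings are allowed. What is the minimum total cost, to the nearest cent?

$1.89

Minimising a linear cost over {potassium ≥ 1231, vitamin C ≥ 177, servings ≥ 0} — the optimum is at a vertex, using one or two foods.
orange only: max(1231/220, 177/52) = 5.595 servings → $3.08.
sweet potato only: max(1231/441, 177/32) = 5.531 servings → $1.94.
orange + sweet potato with both tight: 2.433 servings and 1.578 servings → $1.89.
Cheapest feasible corner: $1.89.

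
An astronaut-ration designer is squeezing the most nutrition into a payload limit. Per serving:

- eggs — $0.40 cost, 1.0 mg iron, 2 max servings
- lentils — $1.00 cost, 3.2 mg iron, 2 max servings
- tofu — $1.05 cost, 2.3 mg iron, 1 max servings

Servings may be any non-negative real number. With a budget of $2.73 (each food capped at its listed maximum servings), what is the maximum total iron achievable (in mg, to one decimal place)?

Iron per dollar: lentils 3.2, eggs 2.5, tofu 2.19.
Take 2 servings of lentils: spends $2.00, +6.4 mg iron (running total 6.4 mg).
Take 1.825 servings of eggs: spends $0.73, +1.8 mg iron (running total 8.2 mg).
Greedy by best ratio exhausts the cost allowance optimally: 8.2 mg.

8.2 mg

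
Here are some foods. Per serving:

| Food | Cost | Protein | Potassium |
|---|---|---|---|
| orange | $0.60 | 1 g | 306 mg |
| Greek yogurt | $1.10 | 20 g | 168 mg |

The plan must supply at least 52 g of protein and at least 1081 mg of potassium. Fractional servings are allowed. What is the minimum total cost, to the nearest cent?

$4.04

With two linear requirements the optimum uses one or two foods; enumerate the corners.
orange only: max(52/1, 1081/306) = 52 servings → $31.20.
Greek yogurt only: max(52/20, 1081/168) = 6.435 servings → $7.08.
orange + Greek yogurt with both tight: 2.165 servings and 2.492 servings → $4.04.
So the least-cost plan costs $4.04.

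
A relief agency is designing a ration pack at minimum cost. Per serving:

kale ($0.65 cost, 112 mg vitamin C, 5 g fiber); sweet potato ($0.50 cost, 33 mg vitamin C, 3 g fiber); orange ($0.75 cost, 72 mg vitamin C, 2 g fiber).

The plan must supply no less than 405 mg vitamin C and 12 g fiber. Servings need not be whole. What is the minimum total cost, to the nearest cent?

An LP optimum is at a vertex; with two nutrient constraints at most two foods are used. Check each candidate.
kale only: max(405/112, 12/5) = 3.616 servings → $2.35.
sweet potato only: max(405/33, 12/3) = 12.27 servings → $6.14.
orange only: max(405/72, 12/2) = 6 servings → $4.50.
kale + sweet potato: the both-tight solution has a negative serving — not a feasible corner.
kale + orange with both tight: 0.3971 servings and 5.007 servings → $4.01.
sweet potato + orange with both tight: 0.36 servings and 5.46 servings → $4.28.
Cheapest feasible corner: $2.35.

$2.35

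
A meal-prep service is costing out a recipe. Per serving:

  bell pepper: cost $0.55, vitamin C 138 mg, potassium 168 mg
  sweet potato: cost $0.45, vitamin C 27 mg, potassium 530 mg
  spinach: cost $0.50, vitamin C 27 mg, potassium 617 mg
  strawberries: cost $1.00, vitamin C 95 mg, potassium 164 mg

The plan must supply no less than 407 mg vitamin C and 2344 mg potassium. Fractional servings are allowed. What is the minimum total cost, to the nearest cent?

$2.86

bell pepper only: max(407/138, 2344/168) = 13.95 servings → $7.67.
sweet potato only: max(407/27, 2344/530) = 15.07 servings → $6.78.
spinach only: max(407/27, 2344/617) = 15.07 servings → $7.54.
strawberries only: max(407/95, 2344/164) = 14.29 servings → $14.29.
bell pepper + sweet potato with both tight: 2.222 servings and 3.718 servings → $2.90.
bell pepper + spinach with both tight: 2.33 servings and 3.165 servings → $2.86.
bell pepper + strawberries: intersection lies outside the first quadrant.
sweet potato + spinach with both targets exact would need a negative amount; discard.
sweet potato + strawberries with both tight: 3.396 servings and 3.319 servings → $4.85.
spinach + strawberries with both tight: 2.878 servings and 3.466 servings → $4.91.
So the least-cost plan costs $2.86.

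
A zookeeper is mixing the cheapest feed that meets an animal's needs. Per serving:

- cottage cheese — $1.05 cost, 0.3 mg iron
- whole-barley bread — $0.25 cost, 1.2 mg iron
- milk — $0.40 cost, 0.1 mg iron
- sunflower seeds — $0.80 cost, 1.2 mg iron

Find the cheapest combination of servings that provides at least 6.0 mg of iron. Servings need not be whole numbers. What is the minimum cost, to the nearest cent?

Cost per mg of iron: whole-barley bread $0.2083, sunflower seeds $0.6667, cottage cheese $3.5000, milk $4.0000.
With no serving limits, use only whole-barley bread: 6.0 mg / 1.2 mg = 5 servings × $0.25 = $1.25.

$1.25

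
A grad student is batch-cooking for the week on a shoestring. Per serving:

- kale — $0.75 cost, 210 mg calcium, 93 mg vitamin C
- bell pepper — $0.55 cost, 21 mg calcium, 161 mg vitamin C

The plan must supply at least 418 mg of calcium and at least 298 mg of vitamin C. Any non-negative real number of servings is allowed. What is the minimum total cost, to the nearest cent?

$1.85

For a min-cost LP with two ≥-constraints, a basic feasible solution has at most two positive variables.
kale only: max(418/210, 298/93) = 3.204 servings → $2.40.
bell pepper only: max(418/21, 298/161) = 19.9 servings → $10.95.
kale + bell pepper with both tight: 1.916 servings and 0.7441 servings → $1.85.
So the least-cost plan costs $1.85.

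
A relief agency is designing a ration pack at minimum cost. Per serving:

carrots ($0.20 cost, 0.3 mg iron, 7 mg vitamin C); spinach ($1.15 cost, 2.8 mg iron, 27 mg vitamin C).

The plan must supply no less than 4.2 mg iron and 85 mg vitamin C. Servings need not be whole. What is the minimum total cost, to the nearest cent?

$2.56

For a min-cost LP with two ≥-constraints, a basic feasible solution has at most two positive variables.
carrots only: max(4.2/0.3, 85/7) = 14 servings → $2.80.
spinach only: max(4.2/2.8, 85/27) = 3.148 servings → $3.62.
carrots + spinach with both tight: 10.83 servings and 0.3391 servings → $2.56.
The minimum over all feasible corners is $2.56.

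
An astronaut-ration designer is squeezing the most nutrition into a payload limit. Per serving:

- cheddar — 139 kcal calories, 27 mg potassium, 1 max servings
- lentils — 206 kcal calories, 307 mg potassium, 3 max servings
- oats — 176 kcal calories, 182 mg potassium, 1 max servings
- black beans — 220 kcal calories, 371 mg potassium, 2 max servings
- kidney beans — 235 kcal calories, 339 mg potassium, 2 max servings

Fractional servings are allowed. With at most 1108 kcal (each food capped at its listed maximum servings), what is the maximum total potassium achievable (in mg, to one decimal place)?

Potassium per kcal: black beans 1.686, lentils 1.49, kidney beans 1.443, oats 1.034, cheddar 0.1942.
Take 2 servings of black beans: uses 440 kcal, +742.0 mg potassium (running total 742.0 mg).
Take 3 servings of lentils: uses 618 kcal, +921.0 mg potassium (running total 1663.0 mg).
Take 0.2128 servings of kidney beans: uses 50 kcal, +72.1 mg potassium (running total 1735.1 mg).
Filling greedily by potassium-per-kcal is optimal for one linear limit, giving 1735.1 mg.

1735.1 mg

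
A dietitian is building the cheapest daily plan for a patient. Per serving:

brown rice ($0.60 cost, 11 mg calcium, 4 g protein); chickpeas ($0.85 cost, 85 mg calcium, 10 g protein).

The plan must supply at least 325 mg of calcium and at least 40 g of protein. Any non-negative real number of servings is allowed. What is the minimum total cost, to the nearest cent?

brown rice only: max(325/11, 40/4) = 29.55 servings → $17.73.
chickpeas only: max(325/85, 40/10) = 4 servings → $3.40.
brown rice + chickpeas with both tight: 0.6522 servings and 3.739 servings → $3.57.
The minimum over all feasible corners is $3.40.

$3.40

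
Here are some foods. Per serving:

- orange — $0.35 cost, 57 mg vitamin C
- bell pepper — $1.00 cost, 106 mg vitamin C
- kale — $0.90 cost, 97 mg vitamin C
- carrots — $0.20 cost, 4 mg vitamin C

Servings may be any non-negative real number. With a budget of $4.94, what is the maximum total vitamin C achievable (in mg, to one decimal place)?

804.5 mg

Vitamin C per dollar: orange 162.9, kale 107.8, bell pepper 106, carrots 20.
With no serving limits, spend the whole cost allowance on orange: $4.94 / $0.35 × 57 mg = 804.5 mg.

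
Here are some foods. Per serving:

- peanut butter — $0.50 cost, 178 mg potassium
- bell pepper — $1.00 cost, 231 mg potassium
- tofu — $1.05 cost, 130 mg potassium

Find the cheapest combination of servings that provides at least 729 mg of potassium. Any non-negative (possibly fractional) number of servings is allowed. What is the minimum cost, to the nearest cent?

$2.05

Cost per mg of potassium: peanut butter $0.0028, bell pepper $0.0043, tofu $0.0081.
With no serving limits, use only peanut butter: 729 mg / 178 mg = 4.096 servings × $0.50 = $2.05.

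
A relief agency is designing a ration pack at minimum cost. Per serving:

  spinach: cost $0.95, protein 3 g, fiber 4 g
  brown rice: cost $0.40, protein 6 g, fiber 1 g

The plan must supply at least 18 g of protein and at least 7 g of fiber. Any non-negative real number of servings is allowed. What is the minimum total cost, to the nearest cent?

At the optimum either one food covers both requirements or two foods hit both targets exactly; no other combination can be cheaper.
spinach only: max(18/3, 7/4) = 6 servings → $5.70.
brown rice only: max(18/6, 7/1) = 7 servings → $2.80.
spinach + brown rice with both tight: 1.143 servings and 2.429 servings → $2.06.
So the least-cost plan costs $2.06.

$2.06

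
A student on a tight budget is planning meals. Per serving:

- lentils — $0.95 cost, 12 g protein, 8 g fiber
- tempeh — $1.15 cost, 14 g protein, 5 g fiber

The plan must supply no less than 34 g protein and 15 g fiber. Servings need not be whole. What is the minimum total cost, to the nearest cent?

Minimising a linear cost over {protein ≥ 34, fiber ≥ 15, servings ≥ 0} — the optimum is at a vertex, using one or two foods.
lentils only: max(34/12, 15/8) = 2.833 servings → $2.69.
tempeh only: max(34/14, 15/5) = 3 servings → $3.45.
lentils + tempeh with both tight: 0.7692 servings and 1.769 servings → $2.77.
Cheapest feasible corner: $2.69.

$2.69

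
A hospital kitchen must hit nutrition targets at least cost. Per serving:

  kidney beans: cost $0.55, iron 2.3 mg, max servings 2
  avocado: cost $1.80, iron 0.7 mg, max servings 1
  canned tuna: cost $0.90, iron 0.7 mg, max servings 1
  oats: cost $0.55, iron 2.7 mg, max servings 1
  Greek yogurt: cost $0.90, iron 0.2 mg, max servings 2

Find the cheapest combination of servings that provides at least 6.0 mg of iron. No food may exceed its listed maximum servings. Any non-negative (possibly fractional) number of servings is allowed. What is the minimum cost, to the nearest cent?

$1.34

Cost per mg of iron: oats $0.2037, kidney beans $0.2391, canned tuna $1.2857, avocado $2.5714, Greek yogurt $4.5000.
Take 1 serving of oats: +2.7 mg iron for $0.55 (total $0.55, still need 3.3 mg).
Take 1.435 servings of kidney beans: +3.3 mg iron for $0.79 (total $1.34, still need 0.0 mg).
Filling from the cheapest source first is optimal under one linear minimum: $1.34.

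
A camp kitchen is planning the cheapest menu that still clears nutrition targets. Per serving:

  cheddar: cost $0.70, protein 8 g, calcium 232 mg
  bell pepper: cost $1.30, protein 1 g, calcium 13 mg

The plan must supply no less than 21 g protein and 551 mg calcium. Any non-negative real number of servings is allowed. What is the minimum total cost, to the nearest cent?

cheddar only: max(21/8, 551/232) = 2.625 servings → $1.84.
bell pepper only: max(21/1, 551/13) = 42.38 servings → $55.10.
cheddar + bell pepper with both tight: 2.172 servings and 3.625 servings → $6.23.
The minimum over all feasible corners is $1.84.

$1.84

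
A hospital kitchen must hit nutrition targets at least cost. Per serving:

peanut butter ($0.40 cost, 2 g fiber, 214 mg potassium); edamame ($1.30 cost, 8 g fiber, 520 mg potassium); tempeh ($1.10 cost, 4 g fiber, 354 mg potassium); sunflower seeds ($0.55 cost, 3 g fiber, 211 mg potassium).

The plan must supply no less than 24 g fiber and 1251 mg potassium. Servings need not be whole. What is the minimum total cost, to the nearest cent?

$3.90

With two linear requirements the optimum uses one or two foods; enumerate the corners.
peanut butter only: max(24/2, 1251/214) = 12 servings → $4.80.
edamame only: max(24/8, 1251/520) = 3 servings → $3.90.
tempeh only: max(24/4, 1251/354) = 6 servings → $6.60.
sunflower seeds only: max(24/3, 1251/211) = 8 servings → $4.40.
peanut butter + edamame: intersection lies outside the first quadrant.
peanut butter + tempeh: the both-tight solution has a negative serving — not a feasible corner.
peanut butter + sunflower seeds: the both-tight solution has a negative serving — not a feasible corner.
edamame + tempeh: the both-tight solution has a negative serving — not a feasible corner.
edamame + sunflower seeds: the both-tight solution has a negative serving — not a feasible corner.
tempeh + sunflower seeds: the both-tight solution has a negative serving — not a feasible corner.
So the least-cost plan costs $3.90.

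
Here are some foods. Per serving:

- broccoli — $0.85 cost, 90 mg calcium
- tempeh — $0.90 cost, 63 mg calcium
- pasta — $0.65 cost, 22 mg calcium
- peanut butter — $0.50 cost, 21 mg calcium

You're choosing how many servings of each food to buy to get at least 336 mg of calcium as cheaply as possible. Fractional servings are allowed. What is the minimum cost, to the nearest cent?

$3.17

Cost per mg of calcium: broccoli $0.0094, tempeh $0.0143, peanut butter $0.0238, pasta $0.0295.
With no serving limits, use only broccoli: 336 mg / 90 mg = 3.733 servings × $0.85 = $3.17.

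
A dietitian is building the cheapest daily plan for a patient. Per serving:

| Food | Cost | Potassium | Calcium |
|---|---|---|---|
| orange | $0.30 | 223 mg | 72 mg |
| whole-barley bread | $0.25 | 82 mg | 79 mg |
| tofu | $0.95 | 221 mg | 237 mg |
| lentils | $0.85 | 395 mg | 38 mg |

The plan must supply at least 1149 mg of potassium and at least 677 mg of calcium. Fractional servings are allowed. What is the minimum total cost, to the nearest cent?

$2.36

With two linear requirements the optimum uses one or two foods; enumerate the corners.
orange only: max(1149/223, 677/72) = 9.403 servings → $2.82.
whole-barley bread only: max(1149/82, 677/79) = 14.01 servings → $3.50.
tofu only: max(1149/221, 677/237) = 5.199 servings → $4.94.
lentils only: max(1149/395, 677/38) = 17.82 servings → $15.14.
orange + whole-barley bread with both tight: 3.01 servings and 5.826 servings → $2.36.
orange + tofu with both tight: 3.322 servings and 1.847 servings → $2.75.
orange + lentils: the both-tight solution has a negative serving — not a feasible corner.
whole-barley bread + tofu: the both-tight solution has a negative serving — not a feasible corner.
whole-barley bread + lentils with both tight: 7.966 servings and 1.255 servings → $3.06.
tofu + lentils with both tight: 2.626 servings and 1.44 servings → $3.72.
The minimum over all feasible corners is $2.36.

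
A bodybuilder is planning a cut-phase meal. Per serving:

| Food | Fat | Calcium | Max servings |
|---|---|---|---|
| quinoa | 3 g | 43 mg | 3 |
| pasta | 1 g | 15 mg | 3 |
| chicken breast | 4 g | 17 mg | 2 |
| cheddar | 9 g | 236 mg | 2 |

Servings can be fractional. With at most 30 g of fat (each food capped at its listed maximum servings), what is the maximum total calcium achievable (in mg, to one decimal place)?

Calcium per g fat: cheddar 26.22, pasta 15, quinoa 14.33, chicken breast 4.25.
Take 2 servings of cheddar: uses 18 g fat, +472.0 mg calcium (running total 472.0 mg).
Take 3 servings of pasta: uses 3 g fat, +45.0 mg calcium (running total 517.0 mg).
Take 3 servings of quinoa: uses 9 g fat, +129.0 mg calcium (running total 646.0 mg).
Greedy by best ratio exhausts the fat allowance optimally: 646.0 mg.

646.0 mg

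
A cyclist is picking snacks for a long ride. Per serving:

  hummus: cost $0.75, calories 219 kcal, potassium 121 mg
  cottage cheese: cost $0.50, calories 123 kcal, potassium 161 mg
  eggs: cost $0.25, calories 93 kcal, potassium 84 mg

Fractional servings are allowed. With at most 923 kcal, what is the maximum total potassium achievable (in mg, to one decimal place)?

Potassium per kcal: cottage cheese 1.309, eggs 0.9032, hummus 0.5525.
With no serving limits, spend the whole calories allowance on cottage cheese: 923 kcal / 123 kcal × 161 mg = 1208.2 mg.

1208.2 mg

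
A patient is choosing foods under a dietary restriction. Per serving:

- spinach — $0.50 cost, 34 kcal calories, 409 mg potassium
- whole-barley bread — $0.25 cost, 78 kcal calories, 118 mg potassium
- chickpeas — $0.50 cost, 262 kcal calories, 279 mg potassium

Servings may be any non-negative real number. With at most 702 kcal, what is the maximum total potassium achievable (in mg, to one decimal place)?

Potassium per kcal: spinach 12.03, whole-barley bread 1.513, chickpeas 1.065.
With no serving limits, spend the whole calories allowance on spinach: 702 kcal / 34 kcal × 409 mg = 8444.6 mg.

8444.6 mg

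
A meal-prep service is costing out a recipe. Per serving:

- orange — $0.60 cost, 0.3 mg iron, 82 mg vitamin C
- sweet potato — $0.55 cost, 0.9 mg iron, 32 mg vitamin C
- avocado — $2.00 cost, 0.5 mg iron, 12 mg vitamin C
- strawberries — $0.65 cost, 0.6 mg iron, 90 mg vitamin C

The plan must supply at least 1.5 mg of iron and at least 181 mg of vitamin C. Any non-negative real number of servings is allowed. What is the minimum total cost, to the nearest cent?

$1.44

orange only: max(1.5/0.3, 181/82) = 5 servings → $3.00.
sweet potato only: max(1.5/0.9, 181/32) = 5.656 servings → $3.11.
avocado only: max(1.5/0.5, 181/12) = 15.08 servings → $30.17.
strawberries only: max(1.5/0.6, 181/90) = 2.5 servings → $1.62.
orange + sweet potato with both tight: 1.79 servings and 1.07 servings → $1.66.
orange + avocado with both tight: 1.939 servings and 1.837 servings → $4.84.
orange + strawberries with both targets exact would need a negative amount; discard.
sweet potato + avocado: intersection lies outside the first quadrant.
sweet potato + strawberries with both tight: 0.4272 servings and 1.859 servings → $1.44.
avocado + strawberries with both tight: 0.6984 servings and 1.918 servings → $2.64.
The minimum over all feasible corners is $1.44.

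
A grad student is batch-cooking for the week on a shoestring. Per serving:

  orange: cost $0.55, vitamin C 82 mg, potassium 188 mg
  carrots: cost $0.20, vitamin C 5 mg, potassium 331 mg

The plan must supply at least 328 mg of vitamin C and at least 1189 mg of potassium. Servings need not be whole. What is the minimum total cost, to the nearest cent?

For a min-cost LP with two ≥-constraints, a basic feasible solution has at most two positive variables.
orange only: max(328/82, 1189/188) = 6.324 servings → $3.48.
carrots only: max(328/5, 1189/331) = 65.6 servings → $13.12.
orange + carrots with both tight: 3.917 servings and 1.368 servings → $2.43.
Cheapest feasible corner: $2.43.

$2.43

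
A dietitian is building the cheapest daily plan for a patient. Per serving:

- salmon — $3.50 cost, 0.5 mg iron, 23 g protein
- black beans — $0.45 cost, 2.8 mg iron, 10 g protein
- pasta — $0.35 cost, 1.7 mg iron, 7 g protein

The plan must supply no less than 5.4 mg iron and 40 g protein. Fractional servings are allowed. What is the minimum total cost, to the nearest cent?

salmon only: max(5.4/0.5, 40/23) = 10.8 servings → $37.80.
black beans only: max(5.4/2.8, 40/10) = 4 servings → $1.80.
pasta only: max(5.4/1.7, 40/7) = 5.714 servings → $2.00.
salmon + black beans with both tight: 0.9764 servings and 1.754 servings → $4.21.
salmon + pasta with both tight: 0.8483 servings and 2.927 servings → $3.99.
black beans + pasta with both targets exact would need a negative amount; discard.
The minimum over all feasible corners is $1.80.

$1.80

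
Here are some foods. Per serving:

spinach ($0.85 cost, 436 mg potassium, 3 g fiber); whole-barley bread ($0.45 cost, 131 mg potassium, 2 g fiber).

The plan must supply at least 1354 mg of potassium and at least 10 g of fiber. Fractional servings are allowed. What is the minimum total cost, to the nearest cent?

$2.76

This is a tiny linear program; its minimum lies at a vertex of the feasible set. List the vertices and price them.
spinach only: max(1354/436, 10/3) = 3.333 servings → $2.83.
whole-barley bread only: max(1354/131, 10/2) = 10.34 servings → $4.65.
spinach + whole-barley bread with both tight: 2.919 servings and 0.6221 servings → $2.76.
The minimum over all feasible corners is $2.76.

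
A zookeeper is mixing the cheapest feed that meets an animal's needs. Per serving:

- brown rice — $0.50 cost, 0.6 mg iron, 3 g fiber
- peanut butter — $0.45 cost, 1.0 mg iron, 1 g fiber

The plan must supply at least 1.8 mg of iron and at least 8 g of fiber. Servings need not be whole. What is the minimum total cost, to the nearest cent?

Check every corner: each single food scaled to meet both minima, and each pair solved so both constraints bind.
brown rice only: max(1.8/0.6, 8/3) = 3 servings → $1.50.
peanut butter only: max(1.8/1.0, 8/1) = 8 servings → $3.60.
brown rice + peanut butter with both tight: 2.583 servings and 0.25 servings → $1.40.
So the least-cost plan costs $1.40.

$1.40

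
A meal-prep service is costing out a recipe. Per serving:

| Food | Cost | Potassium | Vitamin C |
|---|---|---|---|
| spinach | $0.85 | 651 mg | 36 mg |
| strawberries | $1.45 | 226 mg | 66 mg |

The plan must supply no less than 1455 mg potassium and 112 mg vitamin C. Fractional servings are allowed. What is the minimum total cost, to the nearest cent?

$2.58

spinach only: max(1455/651, 112/36) = 3.111 servings → $2.64.
strawberries only: max(1455/226, 112/66) = 6.438 servings → $9.34.
spinach + strawberries with both tight: 2.03 servings and 0.5895 servings → $2.58.
So the least-cost plan costs $2.58.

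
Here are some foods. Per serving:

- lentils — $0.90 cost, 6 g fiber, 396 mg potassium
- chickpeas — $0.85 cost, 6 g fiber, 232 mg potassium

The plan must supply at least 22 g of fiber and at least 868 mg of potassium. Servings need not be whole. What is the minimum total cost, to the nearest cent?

Two binding constraints pin down two serving amounts, so the optimal mix uses at most two foods. The candidates are each food alone (scaled to the tighter of fiber/potassium) and each pair with both constraints tight.
lentils only: max(22/6, 868/396) = 3.667 servings → $3.30.
chickpeas only: max(22/6, 868/232) = 3.741 servings → $3.18.
lentils + chickpeas with both tight: 0.1057 servings and 3.561 servings → $3.12.
So the least-cost plan costs $3.12.

$3.12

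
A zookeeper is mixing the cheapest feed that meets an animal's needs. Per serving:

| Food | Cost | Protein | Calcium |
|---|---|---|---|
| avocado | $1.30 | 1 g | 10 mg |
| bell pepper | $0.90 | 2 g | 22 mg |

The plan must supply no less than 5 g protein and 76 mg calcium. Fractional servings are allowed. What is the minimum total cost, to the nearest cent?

$3.11

A basic optimal solution has at most two foods positive. Try each food alone and each pair with both targets met exactly.
avocado only: max(5/1, 76/10) = 7.6 servings → $9.88.
bell pepper only: max(5/2, 76/22) = 3.455 servings → $3.11.
avocado + bell pepper: the both-tight solution has a negative serving — not a feasible corner.
Cheapest feasible corner: $3.11.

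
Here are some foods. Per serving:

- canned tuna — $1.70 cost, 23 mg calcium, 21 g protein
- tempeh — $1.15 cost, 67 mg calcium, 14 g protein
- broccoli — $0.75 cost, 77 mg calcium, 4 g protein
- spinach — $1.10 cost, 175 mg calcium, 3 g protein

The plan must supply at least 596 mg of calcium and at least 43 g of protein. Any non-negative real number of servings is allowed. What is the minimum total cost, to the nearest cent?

$5.61

This is a tiny linear program; its minimum lies at a vertex of the feasible set. List the vertices and price them.
canned tuna only: max(596/23, 43/21) = 25.91 servings → $44.05.
tempeh only: max(596/67, 43/14) = 8.896 servings → $10.23.
broccoli only: max(596/77, 43/4) = 10.75 servings → $8.06.
spinach only: max(596/175, 43/3) = 14.33 servings → $15.77.
canned tuna + tempeh: the both-tight solution has a negative serving — not a feasible corner.
canned tuna + broccoli with both tight: 0.6079 servings and 7.559 servings → $6.70.
canned tuna + spinach with both tight: 1.591 servings and 3.197 servings → $6.22.
tempeh + broccoli with both tight: 1.144 servings and 6.744 servings → $6.37.
tempeh + spinach with both tight: 2.551 servings and 2.429 servings → $5.61.
broccoli + spinach: intersection lies outside the first quadrant.
So the least-cost plan costs $5.61.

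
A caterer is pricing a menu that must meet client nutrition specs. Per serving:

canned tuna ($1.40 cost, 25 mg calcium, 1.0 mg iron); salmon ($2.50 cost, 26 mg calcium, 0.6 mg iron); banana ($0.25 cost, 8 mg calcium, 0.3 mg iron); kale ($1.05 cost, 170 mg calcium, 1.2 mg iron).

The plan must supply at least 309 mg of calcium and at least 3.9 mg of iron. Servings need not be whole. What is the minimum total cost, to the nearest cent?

$3.32

The cheapest plan sits at a corner of the feasible region — with two constraints it uses at most two foods.
canned tuna only: max(309/25, 3.9/1.0) = 12.36 servings → $17.30.
salmon only: max(309/26, 3.9/0.6) = 11.88 servings → $29.71.
banana only: max(309/8, 3.9/0.3) = 38.62 servings → $9.66.
kale only: max(309/170, 3.9/1.2) = 3.25 servings → $3.41.
canned tuna + salmon with both targets exact would need a negative amount; discard.
canned tuna + banana: the both-tight solution has a negative serving — not a feasible corner.
canned tuna + kale with both tight: 2.087 servings and 1.511 servings → $4.51.
salmon + banana: intersection lies outside the first quadrant.
salmon + kale with both tight: 4.127 servings and 1.186 servings → $11.56.
banana + kale with both tight: 7.058 servings and 1.486 servings → $3.32.
So the least-cost plan costs $3.32.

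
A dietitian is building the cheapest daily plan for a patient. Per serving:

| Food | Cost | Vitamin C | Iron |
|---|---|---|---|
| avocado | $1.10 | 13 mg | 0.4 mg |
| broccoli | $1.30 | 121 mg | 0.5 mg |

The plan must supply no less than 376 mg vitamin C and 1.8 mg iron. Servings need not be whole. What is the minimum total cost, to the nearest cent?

$4.68

For a min-cost LP with two ≥-constraints, a basic feasible solution has at most two positive variables.
avocado only: max(376/13, 1.8/0.4) = 28.92 servings → $31.82.
broccoli only: max(376/121, 1.8/0.5) = 3.6 servings → $4.68.
avocado + broccoli with both tight: 0.7112 servings and 3.031 servings → $4.72.
Cheapest feasible corner: $4.68.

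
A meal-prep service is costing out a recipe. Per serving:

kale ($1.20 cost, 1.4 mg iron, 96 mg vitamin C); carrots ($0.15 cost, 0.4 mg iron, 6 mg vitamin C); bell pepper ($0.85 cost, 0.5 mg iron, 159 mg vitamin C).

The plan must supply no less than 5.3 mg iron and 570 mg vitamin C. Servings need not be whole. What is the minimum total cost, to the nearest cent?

$4.13

Minimising a linear cost over {iron ≥ 5.3, vitamin C ≥ 570, servings ≥ 0} — the optimum is at a vertex, using one or two foods.
kale only: max(5.3/1.4, 570/96) = 5.938 servings → $7.12.
carrots only: max(5.3/0.4, 570/6) = 95 servings → $14.25.
bell pepper only: max(5.3/0.5, 570/159) = 10.6 servings → $9.01.
kale + carrots: intersection lies outside the first quadrant.
kale + bell pepper with both tight: 3.194 servings and 1.656 servings → $5.24.
carrots + bell pepper with both tight: 9.203 servings and 3.238 servings → $4.13.
Cheapest feasible corner: $4.13.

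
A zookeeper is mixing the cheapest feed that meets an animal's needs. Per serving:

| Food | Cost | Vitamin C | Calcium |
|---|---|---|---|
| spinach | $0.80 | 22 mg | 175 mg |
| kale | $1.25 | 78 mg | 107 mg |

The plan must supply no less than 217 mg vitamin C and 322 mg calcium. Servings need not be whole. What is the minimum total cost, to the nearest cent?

$3.55

The cheapest plan sits at a corner of the feasible region — with two constraints it uses at most two foods.
spinach only: max(217/22, 322/175) = 9.864 servings → $7.89.
kale only: max(217/78, 322/107) = 3.009 servings → $3.76.
spinach + kale with both tight: 0.1679 servings and 2.735 servings → $3.55.
Cheapest feasible corner: $3.55.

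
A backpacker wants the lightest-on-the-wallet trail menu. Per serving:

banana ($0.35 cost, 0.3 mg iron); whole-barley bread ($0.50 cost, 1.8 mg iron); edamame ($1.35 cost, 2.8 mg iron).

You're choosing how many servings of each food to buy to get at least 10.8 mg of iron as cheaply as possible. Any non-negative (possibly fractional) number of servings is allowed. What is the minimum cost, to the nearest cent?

$3.00

Cost per mg of iron: whole-barley bread $0.2778, edamame $0.4821, banana $1.1667.
With no serving limits, use only whole-barley bread: 10.8 mg / 1.8 mg = 6 servings × $0.50 = $3.00.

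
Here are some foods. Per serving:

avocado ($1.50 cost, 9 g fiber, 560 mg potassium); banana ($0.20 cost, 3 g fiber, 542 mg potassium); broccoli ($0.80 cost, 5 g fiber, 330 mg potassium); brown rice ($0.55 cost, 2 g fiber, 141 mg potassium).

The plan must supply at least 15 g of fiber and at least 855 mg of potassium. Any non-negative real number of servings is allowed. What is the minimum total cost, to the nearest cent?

$1.00

avocado only: max(15/9, 855/560) = 1.667 servings → $2.50.
banana only: max(15/3, 855/542) = 5 servings → $1.00.
broccoli only: max(15/5, 855/330) = 3 servings → $2.40.
brown rice only: max(15/2, 855/141) = 7.5 servings → $4.12.
avocado + banana with both targets exact would need a negative amount; discard.
avocado + broccoli: the both-tight solution has a negative serving — not a feasible corner.
avocado + brown rice with both targets exact would need a negative amount; discard.
banana + broccoli: intersection lies outside the first quadrant.
banana + brown rice with both targets exact would need a negative amount; discard.
broccoli + brown rice: the both-tight solution has a negative serving — not a feasible corner.
So the least-cost plan costs $1.00.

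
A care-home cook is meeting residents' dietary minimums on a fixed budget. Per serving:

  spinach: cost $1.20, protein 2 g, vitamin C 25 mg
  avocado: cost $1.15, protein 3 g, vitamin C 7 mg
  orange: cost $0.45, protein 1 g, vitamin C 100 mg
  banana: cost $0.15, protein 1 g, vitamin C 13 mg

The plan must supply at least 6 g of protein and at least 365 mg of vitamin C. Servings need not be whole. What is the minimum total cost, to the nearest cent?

Check every corner: each single food scaled to meet both minima, and each pair solved so both constraints bind.
spinach only: max(6/2, 365/25) = 14.6 servings → $17.52.
avocado only: max(6/3, 365/7) = 52.14 servings → $59.96.
orange only: max(6/1, 365/100) = 6 servings → $2.70.
banana only: max(6/1, 365/13) = 28.08 servings → $4.21.
spinach + avocado: the both-tight solution has a negative serving — not a feasible corner.
spinach + orange with both tight: 1.343 servings and 3.314 servings → $3.10.
spinach + banana: intersection lies outside the first quadrant.
avocado + orange with both tight: 0.802 servings and 3.594 servings → $2.54.
avocado + banana: the both-tight solution has a negative serving — not a feasible corner.
orange + banana with both tight: 3.299 servings and 2.701 servings → $1.89.
Cheapest feasible corner: $1.89.

$1.89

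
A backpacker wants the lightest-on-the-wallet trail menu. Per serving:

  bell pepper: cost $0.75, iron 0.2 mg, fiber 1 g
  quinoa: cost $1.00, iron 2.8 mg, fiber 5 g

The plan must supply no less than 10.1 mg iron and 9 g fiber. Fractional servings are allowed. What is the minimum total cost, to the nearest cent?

$3.61

For a min-cost LP with two ≥-constraints, a basic feasible solution has at most two positive variables.
bell pepper only: max(10.1/0.2, 9/1) = 50.5 servings → $37.88.
quinoa only: max(10.1/2.8, 9/5) = 3.607 servings → $3.61.
bell pepper + quinoa: intersection lies outside the first quadrant.
So the least-cost plan costs $3.61.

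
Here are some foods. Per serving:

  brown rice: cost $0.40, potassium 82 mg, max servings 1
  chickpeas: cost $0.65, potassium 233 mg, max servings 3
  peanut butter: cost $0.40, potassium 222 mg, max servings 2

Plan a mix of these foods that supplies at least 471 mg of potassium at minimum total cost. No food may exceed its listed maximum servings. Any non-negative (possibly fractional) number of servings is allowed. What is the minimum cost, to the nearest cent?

Cost per mg of potassium: peanut butter $0.0018, chickpeas $0.0028, brown rice $0.0049.
Take 2 servings of peanut butter: +444.0 mg potassium for $0.80 (total $0.80, still need 27.0 mg).
Take 0.1159 servings of chickpeas: +27.0 mg potassium for $0.08 (total $0.88, still need 0.0 mg).
Greedy by cheapest-per-mg is optimal for a single linear constraint, so the minimum cost is $0.88.

$0.88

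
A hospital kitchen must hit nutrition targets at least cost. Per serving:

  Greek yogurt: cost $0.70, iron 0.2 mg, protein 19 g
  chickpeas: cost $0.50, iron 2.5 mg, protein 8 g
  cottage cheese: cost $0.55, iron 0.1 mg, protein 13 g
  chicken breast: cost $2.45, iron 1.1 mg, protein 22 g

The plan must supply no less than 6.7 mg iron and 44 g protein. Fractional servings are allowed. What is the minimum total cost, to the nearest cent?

$2.15

Check every corner: each single food scaled to meet both minima, and each pair solved so both constraints bind.
Greek yogurt only: max(6.7/0.2, 44/19) = 33.5 servings → $23.45.
chickpeas only: max(6.7/2.5, 44/8) = 5.5 servings → $2.75.
cottage cheese only: max(6.7/0.1, 44/13) = 67 servings → $36.85.
chicken breast only: max(6.7/1.1, 44/22) = 6.091 servings → $14.92.
Greek yogurt + chickpeas with both tight: 1.229 servings and 2.582 servings → $2.15.
Greek yogurt + cottage cheese with both targets exact would need a negative amount; discard.
Greek yogurt + chicken breast with both targets exact would need a negative amount; discard.
chickpeas + cottage cheese with both tight: 2.609 servings and 1.779 servings → $2.28.
chickpeas + chicken breast with both tight: 2.143 servings and 1.221 servings → $4.06.
cottage cheese + chicken breast with both targets exact would need a negative amount; discard.
The minimum over all feasible corners is $2.15.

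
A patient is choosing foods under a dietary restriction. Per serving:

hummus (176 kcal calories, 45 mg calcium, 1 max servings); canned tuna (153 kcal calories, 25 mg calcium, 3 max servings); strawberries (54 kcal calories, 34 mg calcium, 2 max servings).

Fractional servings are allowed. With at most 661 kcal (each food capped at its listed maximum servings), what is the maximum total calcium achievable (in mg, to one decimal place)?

Calcium per kcal: strawberries 0.6296, hummus 0.2557, canned tuna 0.1634.
Take 2 servings of strawberries: uses 108 kcal, +68.0 mg calcium (running total 68.0 mg).
Take 1 serving of hummus: uses 176 kcal, +45.0 mg calcium (running total 113.0 mg).
Take 2.464 servings of canned tuna: uses 377 kcal, +61.6 mg calcium (running total 174.6 mg).
Filling greedily by calcium-per-kcal is optimal for one linear limit, giving 174.6 mg.

174.6 mg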